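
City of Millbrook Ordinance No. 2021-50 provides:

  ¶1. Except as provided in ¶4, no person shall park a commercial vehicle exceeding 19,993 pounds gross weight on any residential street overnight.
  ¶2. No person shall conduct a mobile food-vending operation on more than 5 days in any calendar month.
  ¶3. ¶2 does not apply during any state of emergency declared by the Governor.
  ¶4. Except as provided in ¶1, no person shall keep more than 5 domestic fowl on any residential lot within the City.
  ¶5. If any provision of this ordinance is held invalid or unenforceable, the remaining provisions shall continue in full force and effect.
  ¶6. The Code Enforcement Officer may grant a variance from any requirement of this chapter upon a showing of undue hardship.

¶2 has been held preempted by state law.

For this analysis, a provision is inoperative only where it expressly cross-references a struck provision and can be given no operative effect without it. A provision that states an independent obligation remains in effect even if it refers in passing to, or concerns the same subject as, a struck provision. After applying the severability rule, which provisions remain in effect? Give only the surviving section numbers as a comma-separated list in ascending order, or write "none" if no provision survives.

1, 4, 5, 6

¶2 is struck. ¶3 merely fixes the emergency suspension of ¶2; with ¶2 gone it has nothing to operate on and falls away. Under the severability clause in ¶5, the remaining provisions continue in force. ¶1, ¶4, ¶5, and ¶6 remain in effect.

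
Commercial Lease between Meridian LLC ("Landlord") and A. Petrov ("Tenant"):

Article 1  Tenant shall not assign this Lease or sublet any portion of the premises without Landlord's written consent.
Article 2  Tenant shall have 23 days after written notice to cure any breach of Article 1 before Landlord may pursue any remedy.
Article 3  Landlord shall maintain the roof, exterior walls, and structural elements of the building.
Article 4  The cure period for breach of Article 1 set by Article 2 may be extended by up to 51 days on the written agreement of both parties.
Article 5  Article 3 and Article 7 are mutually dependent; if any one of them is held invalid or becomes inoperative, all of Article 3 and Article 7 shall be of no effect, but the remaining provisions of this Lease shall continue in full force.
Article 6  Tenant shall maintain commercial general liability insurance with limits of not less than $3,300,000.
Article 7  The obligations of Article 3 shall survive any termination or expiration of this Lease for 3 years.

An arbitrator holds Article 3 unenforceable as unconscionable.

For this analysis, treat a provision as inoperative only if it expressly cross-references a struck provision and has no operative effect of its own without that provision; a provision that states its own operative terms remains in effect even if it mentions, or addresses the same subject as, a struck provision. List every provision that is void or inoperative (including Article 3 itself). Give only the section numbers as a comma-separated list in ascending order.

3, 7

Article 3 is struck. Article 7 operates only by reference to Article 3, so it falls with Article 3. Article 5 declares Article 3 and Article 7 mutually dependent; since one of them has fallen, all of them are of no effect. The remainder continues in force under Article 5. The provisions still in force are Article 1, Article 2, Article 4, Article 5, and Article 6.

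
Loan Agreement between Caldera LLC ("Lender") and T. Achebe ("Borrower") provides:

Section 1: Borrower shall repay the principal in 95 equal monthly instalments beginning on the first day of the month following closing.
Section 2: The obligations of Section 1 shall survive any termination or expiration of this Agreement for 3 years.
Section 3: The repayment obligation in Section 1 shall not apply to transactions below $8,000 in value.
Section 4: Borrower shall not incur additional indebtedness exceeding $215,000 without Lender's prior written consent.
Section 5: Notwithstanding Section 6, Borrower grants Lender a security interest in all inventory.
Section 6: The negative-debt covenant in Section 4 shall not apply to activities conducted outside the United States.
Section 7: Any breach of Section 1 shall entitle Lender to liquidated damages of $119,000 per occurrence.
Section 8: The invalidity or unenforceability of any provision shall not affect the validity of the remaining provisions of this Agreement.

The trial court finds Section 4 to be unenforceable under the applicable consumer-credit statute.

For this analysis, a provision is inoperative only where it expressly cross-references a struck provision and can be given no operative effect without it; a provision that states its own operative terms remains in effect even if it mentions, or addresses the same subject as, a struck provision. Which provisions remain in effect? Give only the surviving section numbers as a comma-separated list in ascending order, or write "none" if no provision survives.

1, 2, 3, 5, 7, 8

Section 4 is struck. The whole of Section 6 is the carve-out from the negative-debt covenant, defined by reference to Section 4, so Section 6 cannot stand once Section 4 is removed. Section 5 mentions Section 6 but its own obligation stands independently of Section 6, so Section 5 is not affected. Section 8 is a severability clause and preserves every provision that can still be given independent effect. Section 1, Section 2, Section 3, Section 5, Section 7, and Section 8 remain in effect.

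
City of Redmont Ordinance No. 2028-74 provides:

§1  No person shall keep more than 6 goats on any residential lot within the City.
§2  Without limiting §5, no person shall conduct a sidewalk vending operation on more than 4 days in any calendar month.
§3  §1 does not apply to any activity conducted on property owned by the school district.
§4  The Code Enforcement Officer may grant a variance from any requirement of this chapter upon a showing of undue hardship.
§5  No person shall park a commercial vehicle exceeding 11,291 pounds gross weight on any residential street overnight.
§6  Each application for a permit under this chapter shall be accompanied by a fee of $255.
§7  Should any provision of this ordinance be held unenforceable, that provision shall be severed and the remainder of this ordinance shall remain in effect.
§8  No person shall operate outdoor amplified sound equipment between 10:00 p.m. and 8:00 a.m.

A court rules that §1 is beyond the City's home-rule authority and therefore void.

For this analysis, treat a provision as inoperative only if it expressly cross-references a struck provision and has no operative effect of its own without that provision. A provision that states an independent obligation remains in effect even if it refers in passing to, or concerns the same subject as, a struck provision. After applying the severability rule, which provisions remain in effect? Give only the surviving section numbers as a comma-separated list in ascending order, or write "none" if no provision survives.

§1 is struck. The only function of §3 is the public-property exemption from §1, so it cannot stand once §1 is removed. §7 is a severability clause and preserves every provision that can still be given independent effect. That leaves §2, §4, §5, §6, §7, and §8 in effect.

2, 4, 5, 6, 7, 8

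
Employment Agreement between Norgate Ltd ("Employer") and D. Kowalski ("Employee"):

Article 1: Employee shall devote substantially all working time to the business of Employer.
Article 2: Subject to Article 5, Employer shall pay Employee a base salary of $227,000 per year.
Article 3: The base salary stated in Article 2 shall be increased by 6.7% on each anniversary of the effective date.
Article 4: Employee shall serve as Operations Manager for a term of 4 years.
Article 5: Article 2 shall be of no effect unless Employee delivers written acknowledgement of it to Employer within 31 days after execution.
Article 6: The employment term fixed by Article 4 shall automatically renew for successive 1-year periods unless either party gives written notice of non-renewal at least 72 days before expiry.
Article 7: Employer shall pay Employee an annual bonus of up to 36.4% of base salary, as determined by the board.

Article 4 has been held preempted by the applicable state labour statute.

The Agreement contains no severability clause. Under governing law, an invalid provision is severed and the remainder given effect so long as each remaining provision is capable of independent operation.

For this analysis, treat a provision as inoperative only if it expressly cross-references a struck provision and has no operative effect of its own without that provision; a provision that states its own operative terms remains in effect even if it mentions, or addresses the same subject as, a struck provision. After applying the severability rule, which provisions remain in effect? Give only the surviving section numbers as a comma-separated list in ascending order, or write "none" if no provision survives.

1, 2, 3, 5, 7

Article 4 is struck. The whole of Article 6 is the renewal of the employment term, defined by reference to Article 4, so Article 6 cannot stand once Article 4 is removed. With no severability clause, the stated default rule severs what cannot stand and enforces each remaining provision that can operate on its own. The provisions still in force are Article 1, Article 2, Article 3, Article 5, and Article 7.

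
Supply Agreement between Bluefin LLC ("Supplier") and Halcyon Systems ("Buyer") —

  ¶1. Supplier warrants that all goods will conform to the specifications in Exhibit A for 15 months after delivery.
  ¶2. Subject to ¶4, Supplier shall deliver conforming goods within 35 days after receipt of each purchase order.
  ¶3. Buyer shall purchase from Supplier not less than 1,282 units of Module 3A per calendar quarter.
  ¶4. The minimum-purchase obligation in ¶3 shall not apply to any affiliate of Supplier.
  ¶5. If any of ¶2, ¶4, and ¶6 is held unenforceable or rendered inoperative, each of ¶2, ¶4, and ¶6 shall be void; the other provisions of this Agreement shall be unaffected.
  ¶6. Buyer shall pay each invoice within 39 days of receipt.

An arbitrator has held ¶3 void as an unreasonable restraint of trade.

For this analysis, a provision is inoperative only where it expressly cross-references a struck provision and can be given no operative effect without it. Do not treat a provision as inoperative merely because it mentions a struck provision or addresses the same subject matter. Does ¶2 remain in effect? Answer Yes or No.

¶3 is struck. ¶4 has no operative effect of its own apart from ¶3 and is therefore inoperative. ¶5 declares ¶2, ¶4, and ¶6 mutually dependent; since one of them has fallen, all of them are of no effect. That brings down ¶2 and ¶6 as well. The remainder continues in force under ¶5. ¶1 and ¶5 remain in effect. ¶2 is among the inoperative provisions, so the answer is no.

No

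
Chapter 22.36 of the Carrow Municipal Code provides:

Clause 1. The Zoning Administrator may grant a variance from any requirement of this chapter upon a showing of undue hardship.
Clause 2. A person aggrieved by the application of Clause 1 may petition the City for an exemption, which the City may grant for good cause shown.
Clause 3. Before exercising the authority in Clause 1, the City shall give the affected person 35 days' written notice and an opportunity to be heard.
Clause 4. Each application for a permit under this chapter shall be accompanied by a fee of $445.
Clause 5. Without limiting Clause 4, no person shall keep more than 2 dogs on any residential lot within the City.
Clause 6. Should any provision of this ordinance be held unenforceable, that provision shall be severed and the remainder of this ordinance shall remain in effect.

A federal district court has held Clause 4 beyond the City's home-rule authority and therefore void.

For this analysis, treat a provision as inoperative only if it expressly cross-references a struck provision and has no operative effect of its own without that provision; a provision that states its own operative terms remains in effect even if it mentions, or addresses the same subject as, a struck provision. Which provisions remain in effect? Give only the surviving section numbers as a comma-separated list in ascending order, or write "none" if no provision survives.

1, 2, 3, 5, 6

Clause 4 is struck. Clause 5 mentions Clause 4 but its own obligation stands independently of Clause 4, so Clause 5 is not affected. No other provision's operative terms depend on Clause 4. Under the severability clause in Clause 6, the remaining provisions continue in force. Clause 1, Clause 2, Clause 3, Clause 5, and Clause 6 remain in effect.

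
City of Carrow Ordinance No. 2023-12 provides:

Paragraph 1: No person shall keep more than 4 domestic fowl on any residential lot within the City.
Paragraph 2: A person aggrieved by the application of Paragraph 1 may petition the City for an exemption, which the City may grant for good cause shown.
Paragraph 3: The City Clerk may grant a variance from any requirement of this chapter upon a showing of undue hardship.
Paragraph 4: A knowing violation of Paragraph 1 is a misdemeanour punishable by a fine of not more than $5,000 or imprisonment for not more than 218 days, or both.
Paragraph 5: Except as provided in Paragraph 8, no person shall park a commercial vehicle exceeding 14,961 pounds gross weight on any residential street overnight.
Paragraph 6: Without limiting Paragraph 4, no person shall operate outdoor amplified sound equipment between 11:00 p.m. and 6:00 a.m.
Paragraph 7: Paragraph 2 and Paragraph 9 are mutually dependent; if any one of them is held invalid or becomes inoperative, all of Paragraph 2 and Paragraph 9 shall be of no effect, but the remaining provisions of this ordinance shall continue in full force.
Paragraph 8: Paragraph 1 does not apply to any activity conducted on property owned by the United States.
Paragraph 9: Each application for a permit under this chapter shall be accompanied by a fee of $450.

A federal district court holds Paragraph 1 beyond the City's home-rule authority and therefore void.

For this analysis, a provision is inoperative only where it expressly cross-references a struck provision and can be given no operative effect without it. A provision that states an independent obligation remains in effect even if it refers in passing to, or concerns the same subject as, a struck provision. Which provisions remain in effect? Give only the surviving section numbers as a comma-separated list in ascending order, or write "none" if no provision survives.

Paragraph 1 is struck. The only function of Paragraph 2 is the exemption procedure for Paragraph 1, so it cannot stand once Paragraph 1 is removed. Paragraph 4 operates only by reference to Paragraph 1, so it falls with Paragraph 1. The only function of Paragraph 8 is the public-property exemption from Paragraph 1, so it cannot stand once Paragraph 1 is removed. Paragraph 5 mentions Paragraph 8 but its own obligation stands independently of Paragraph 8, so Paragraph 5 is not affected. Although Paragraph 6 refers to Paragraph 4, its operative terms do not depend on Paragraph 4, so it remains in effect. Paragraph 7 declares Paragraph 2 and Paragraph 9 mutually dependent; since one of them has fallen, all of them are of no effect. That brings down Paragraph 9 as well. The remainder continues in force under Paragraph 7. That leaves Paragraph 3, Paragraph 5, Paragraph 6, and Paragraph 7 in effect.

3, 5, 6, 7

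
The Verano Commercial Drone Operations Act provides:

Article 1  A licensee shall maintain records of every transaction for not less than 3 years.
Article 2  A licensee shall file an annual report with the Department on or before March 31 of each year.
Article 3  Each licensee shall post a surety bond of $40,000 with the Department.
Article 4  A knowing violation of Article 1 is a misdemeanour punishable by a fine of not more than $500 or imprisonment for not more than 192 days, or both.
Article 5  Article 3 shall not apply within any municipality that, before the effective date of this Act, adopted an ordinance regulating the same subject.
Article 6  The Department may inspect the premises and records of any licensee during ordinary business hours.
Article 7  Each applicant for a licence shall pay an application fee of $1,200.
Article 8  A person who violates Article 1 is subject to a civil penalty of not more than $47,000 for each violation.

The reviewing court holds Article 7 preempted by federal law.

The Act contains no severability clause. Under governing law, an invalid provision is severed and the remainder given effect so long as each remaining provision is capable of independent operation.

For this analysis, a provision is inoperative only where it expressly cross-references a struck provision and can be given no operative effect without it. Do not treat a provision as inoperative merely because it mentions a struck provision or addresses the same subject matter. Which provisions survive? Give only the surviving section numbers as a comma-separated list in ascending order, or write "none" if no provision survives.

Article 7 is struck. No other provision's operative terms depend on Article 7. Under the stated default rule, only provisions that cannot operate independently fall away; the rest are enforced. The provisions still in force are Article 1, Article 2, Article 3, Article 4, Article 5, Article 6, and Article 8.

1, 2, 3, 4, 5, 6, 8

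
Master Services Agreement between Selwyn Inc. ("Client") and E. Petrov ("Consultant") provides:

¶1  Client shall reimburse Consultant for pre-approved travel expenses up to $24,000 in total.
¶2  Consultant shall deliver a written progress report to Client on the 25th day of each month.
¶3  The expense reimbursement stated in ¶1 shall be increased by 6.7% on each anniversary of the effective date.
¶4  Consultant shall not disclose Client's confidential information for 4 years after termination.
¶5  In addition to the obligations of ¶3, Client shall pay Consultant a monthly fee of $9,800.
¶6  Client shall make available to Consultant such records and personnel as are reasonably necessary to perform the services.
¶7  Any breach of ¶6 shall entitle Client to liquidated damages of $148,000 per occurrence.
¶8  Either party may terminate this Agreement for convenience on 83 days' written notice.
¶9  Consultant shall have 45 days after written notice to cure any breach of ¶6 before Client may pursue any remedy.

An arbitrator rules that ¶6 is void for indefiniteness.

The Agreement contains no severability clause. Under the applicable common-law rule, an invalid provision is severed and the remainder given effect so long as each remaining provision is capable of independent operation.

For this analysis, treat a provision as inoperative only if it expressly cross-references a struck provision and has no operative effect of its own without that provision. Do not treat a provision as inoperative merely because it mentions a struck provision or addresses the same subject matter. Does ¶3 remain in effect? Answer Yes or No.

¶6 is struck. ¶7 operates only by reference to ¶6, so it falls with ¶6. The only function of ¶9 is the cure period for breach of ¶6, so it cannot stand once ¶6 is removed. With no severability clause, the stated default rule severs what cannot stand and enforces each remaining provision that can operate on its own. The provisions still in force are ¶1, ¶2, ¶3, ¶4, ¶5, and ¶8. ¶3 is among the surviving provisions, so the answer is yes.

Yes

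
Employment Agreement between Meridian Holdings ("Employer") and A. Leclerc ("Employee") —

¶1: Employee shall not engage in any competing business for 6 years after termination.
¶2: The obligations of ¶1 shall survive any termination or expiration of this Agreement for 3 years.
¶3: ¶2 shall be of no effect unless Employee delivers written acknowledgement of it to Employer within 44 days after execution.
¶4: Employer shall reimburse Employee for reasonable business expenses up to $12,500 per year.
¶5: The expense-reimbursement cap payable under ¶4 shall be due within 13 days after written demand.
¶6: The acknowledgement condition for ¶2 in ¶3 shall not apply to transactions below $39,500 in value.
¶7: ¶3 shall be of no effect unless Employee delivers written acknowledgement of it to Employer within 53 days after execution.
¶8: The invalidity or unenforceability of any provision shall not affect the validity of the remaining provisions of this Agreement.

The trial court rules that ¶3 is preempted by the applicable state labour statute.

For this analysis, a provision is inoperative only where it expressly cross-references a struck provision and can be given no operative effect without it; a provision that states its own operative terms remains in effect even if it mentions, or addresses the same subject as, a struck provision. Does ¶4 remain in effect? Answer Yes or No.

¶3 is struck. ¶6 has no operative effect of its own apart from ¶3 and is therefore inoperative. The only function of ¶7 is the acknowledgement condition for ¶3, so it cannot stand once ¶3 is removed. ¶8 is a severability clause and preserves every provision that can still be given independent effect. ¶1, ¶2, ¶4, ¶5, and ¶8 remain in effect. ¶4 is among the surviving provisions, so the answer is yes.

Yes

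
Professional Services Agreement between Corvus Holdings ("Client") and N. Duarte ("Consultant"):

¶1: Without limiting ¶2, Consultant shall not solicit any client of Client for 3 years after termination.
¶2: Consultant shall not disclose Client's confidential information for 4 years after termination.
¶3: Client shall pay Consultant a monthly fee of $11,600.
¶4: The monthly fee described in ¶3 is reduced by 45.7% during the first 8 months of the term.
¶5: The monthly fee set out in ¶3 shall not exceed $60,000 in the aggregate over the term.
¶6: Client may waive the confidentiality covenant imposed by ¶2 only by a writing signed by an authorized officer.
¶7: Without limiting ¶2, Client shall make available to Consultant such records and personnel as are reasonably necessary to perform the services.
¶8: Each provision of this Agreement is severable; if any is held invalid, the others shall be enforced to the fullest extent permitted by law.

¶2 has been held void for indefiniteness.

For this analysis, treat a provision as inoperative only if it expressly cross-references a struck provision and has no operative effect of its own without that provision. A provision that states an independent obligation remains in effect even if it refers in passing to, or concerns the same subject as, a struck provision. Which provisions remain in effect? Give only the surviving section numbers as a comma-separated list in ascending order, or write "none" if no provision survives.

1, 3, 4, 5, 7, 8

¶2 is struck. ¶6 operates only by reference to ¶2, so it falls with ¶2. ¶7 mentions ¶2 but its own obligation stands independently of ¶2, so ¶7 is not affected. ¶1 mentions ¶2 but its own obligation stands independently of ¶2, so ¶1 is not affected. Under the severability clause in ¶8, the remaining provisions continue in force. ¶1, ¶3, ¶4, ¶5, ¶7, and ¶8 remain in effect.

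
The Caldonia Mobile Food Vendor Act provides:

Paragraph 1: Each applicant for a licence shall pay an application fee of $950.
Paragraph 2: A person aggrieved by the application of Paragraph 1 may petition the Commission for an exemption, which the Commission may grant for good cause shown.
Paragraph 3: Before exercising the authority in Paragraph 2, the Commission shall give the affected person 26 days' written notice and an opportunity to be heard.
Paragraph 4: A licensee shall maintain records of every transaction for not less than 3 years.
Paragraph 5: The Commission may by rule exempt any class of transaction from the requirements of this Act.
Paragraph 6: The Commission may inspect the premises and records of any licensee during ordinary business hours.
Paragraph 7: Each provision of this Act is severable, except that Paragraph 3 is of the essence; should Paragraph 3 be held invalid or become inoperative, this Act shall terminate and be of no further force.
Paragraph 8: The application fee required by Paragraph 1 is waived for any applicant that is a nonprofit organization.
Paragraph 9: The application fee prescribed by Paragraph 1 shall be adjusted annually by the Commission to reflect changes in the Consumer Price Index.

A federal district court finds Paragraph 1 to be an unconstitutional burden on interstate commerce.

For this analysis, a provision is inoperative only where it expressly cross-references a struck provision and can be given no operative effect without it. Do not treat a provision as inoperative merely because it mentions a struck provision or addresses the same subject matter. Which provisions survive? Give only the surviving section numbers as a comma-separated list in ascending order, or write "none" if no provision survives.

Paragraph 1 is struck. The only function of Paragraph 2 is the exemption procedure for Paragraph 1, so it cannot stand once Paragraph 1 is removed. Paragraph 8 operates only by reference to Paragraph 1, so it falls with Paragraph 1. Paragraph 9 has no operative effect of its own apart from Paragraph 1 and is therefore inoperative. Paragraph 3 has no operative effect of its own apart from Paragraph 2 and is therefore inoperative. Paragraph 7 makes Paragraph 3 an essential term, and Paragraph 3 has been rendered inoperative by the cascade; under Paragraph 7, the entire Act is therefore void. No provision of the Act survives.

none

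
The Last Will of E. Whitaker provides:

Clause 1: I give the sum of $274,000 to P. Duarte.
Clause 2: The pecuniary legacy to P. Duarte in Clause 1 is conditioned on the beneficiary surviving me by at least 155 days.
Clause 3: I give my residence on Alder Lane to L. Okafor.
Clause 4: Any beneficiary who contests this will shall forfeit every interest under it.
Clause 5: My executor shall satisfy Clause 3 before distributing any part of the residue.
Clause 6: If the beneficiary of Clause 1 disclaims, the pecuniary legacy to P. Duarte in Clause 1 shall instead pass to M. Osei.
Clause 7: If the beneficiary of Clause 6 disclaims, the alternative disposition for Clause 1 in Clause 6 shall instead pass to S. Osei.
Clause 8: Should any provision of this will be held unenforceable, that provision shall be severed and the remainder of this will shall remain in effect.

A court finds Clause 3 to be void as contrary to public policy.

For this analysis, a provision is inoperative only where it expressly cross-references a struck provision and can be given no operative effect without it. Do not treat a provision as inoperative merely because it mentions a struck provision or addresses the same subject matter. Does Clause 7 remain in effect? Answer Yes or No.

Clause 3 is struck. Clause 5 operates only by reference to Clause 3, so it falls with Clause 3. Clause 8 is a severability clause and preserves every provision that can still be given independent effect. That leaves Clause 1, Clause 2, Clause 4, Clause 6, Clause 7, and Clause 8 in effect. Clause 7 is among the surviving provisions, so the answer is yes.

Yes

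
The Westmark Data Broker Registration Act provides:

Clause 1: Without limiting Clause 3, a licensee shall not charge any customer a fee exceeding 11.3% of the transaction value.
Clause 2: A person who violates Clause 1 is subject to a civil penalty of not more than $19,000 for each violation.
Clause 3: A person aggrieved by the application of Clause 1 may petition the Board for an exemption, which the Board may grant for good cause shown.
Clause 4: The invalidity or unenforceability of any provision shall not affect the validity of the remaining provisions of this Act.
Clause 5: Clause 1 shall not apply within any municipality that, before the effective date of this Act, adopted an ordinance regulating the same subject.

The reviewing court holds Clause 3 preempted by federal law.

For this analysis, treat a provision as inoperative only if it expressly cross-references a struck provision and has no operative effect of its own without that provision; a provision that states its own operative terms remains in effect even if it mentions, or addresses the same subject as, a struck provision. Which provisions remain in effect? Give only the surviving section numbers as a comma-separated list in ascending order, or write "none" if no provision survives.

Clause 3 is struck. Although Clause 1 refers to Clause 3, its operative terms do not depend on Clause 3, so it remains in effect. No other provision's operative terms depend on Clause 3. Under the severability clause in Clause 4, the remaining provisions continue in force. Clause 1, Clause 2, Clause 4, and Clause 5 remain in effect.

1, 2, 4, 5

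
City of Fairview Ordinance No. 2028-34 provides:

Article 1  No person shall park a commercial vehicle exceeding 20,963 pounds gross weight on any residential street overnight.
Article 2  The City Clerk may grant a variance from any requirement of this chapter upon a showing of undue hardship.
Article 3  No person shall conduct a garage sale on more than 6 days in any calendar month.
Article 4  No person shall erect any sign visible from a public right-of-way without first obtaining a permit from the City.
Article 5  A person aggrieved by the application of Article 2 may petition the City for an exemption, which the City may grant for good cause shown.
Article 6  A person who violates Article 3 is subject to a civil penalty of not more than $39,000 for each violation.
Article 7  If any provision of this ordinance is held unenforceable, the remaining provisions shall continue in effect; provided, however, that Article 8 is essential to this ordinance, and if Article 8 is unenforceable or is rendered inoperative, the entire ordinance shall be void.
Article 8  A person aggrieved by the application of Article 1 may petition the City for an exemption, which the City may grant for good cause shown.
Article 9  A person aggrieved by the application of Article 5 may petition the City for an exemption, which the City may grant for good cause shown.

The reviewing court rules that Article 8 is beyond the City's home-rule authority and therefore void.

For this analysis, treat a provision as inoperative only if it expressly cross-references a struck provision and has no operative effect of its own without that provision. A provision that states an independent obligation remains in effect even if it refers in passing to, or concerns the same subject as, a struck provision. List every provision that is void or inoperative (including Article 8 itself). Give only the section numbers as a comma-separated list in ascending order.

1, 2, 3, 4, 5, 6, 7, 8, 9

Article 8 is struck. Nothing else in the ordinance is defined by reference to Article 8. Article 7 makes Article 8 an essential term, and Article 8 is the provision held invalid; under Article 7, the entire ordinance is therefore void. No provision of the ordinance survives.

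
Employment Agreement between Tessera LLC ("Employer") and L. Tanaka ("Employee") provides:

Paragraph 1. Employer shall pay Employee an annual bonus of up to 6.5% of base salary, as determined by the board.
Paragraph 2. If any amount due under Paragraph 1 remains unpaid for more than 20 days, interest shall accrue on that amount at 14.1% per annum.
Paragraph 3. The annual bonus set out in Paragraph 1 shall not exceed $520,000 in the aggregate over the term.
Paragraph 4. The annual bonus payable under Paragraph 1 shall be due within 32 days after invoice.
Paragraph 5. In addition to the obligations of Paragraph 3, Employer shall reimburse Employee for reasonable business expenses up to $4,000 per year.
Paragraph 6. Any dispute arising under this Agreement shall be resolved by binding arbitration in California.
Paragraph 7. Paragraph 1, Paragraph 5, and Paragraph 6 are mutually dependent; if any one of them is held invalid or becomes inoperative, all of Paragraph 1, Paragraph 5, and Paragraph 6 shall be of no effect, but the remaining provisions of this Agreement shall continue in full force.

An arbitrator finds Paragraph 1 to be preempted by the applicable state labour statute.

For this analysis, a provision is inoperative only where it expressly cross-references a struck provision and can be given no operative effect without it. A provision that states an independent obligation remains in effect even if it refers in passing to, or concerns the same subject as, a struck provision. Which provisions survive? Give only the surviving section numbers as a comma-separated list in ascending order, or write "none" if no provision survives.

7

Paragraph 1 is struck. The whole of Paragraph 2 is the default interest on the annual bonus, defined by reference to Paragraph 1, so Paragraph 2 cannot stand once Paragraph 1 is removed. The whole of Paragraph 3 is the aggregate cap on the annual bonus, defined by reference to Paragraph 1, so Paragraph 3 cannot stand once Paragraph 1 is removed. The whole of Paragraph 4 is the payment deadline for the annual bonus, defined by reference to Paragraph 1, so Paragraph 4 cannot stand once Paragraph 1 is removed. Paragraph 7 declares Paragraph 1, Paragraph 5, and Paragraph 6 mutually dependent; since one of them has fallen, all of them are of no effect. That brings down Paragraph 5 and Paragraph 6 as well. The remainder continues in force under Paragraph 7. Only Paragraph 7 remains in effect.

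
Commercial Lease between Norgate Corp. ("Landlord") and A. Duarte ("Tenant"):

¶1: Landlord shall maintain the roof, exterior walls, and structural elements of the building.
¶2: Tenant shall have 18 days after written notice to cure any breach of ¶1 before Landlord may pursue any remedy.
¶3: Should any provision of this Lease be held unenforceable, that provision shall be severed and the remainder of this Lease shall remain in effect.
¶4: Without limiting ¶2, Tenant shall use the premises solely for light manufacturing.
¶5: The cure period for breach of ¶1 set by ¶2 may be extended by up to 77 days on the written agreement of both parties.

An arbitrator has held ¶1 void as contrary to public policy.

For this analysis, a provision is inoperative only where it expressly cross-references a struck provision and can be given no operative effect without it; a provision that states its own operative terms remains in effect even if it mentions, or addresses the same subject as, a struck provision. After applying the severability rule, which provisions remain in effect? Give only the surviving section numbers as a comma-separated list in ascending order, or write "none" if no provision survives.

¶1 is struck. ¶2 merely fixes the cure period for breach of ¶1; with ¶1 gone it has nothing to operate on and falls away. ¶5 does nothing except set the extension of the cure period for breach of ¶1 by reference to ¶2; with ¶2 gone it has no independent effect and is inoperative. Although ¶4 refers to ¶2, its operative terms do not depend on ¶2, so it remains in effect. ¶3 is a severability clause and preserves every provision that can still be given independent effect. ¶3 and ¶4 remain in effect.

3, 4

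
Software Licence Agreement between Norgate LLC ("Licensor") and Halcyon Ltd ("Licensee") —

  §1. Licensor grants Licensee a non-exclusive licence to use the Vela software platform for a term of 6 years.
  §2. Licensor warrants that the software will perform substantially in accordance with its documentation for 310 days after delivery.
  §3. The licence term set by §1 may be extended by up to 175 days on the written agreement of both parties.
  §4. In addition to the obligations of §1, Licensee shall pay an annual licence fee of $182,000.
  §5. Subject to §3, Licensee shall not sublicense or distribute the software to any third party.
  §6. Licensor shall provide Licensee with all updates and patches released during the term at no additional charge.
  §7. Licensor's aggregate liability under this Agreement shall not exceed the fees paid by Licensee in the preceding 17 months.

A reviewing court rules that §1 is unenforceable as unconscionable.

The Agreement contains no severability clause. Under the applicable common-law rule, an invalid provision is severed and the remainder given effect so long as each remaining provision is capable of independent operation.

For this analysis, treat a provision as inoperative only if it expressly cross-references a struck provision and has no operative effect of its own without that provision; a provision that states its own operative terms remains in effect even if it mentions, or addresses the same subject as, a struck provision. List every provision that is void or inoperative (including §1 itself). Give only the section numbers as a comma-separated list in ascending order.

§1 is struck. The whole of §3 is the extension of the licence term, defined by reference to §1, so §3 cannot stand once §1 is removed. §4 mentions §1 but its own obligation stands independently of §1, so §4 is not affected. §5 mentions §3 but its own obligation stands independently of §3, so §5 is not affected. Under the stated default rule, only provisions that cannot operate independently fall away; the rest are enforced. §2, §4, §5, §6, and §7 remain in effect.

1, 3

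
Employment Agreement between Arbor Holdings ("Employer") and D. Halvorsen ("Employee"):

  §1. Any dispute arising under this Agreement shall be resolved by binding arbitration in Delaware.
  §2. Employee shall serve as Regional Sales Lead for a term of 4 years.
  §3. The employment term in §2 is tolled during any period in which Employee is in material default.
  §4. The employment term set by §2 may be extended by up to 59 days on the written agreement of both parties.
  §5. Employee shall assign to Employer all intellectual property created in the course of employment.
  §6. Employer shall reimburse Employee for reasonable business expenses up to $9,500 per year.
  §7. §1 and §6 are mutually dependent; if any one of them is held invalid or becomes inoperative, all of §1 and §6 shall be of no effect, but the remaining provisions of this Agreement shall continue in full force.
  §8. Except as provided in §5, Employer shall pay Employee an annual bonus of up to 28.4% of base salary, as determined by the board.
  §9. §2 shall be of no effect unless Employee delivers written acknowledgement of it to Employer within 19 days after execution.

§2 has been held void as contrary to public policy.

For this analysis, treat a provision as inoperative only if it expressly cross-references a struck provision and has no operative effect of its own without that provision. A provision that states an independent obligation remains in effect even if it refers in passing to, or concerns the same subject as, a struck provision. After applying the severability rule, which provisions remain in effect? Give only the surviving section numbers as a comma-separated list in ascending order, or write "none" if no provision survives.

1, 5, 6, 7, 8

§2 is struck. §3 does nothing except set the tolling of the employment term by reference to §2; with §2 gone it has no independent effect and is inoperative. §4 does nothing except set the extension of the employment term by reference to §2; with §2 gone it has no independent effect and is inoperative. §9 has no operative effect of its own apart from §2 and is therefore inoperative. §7 ties §1 and §6 together, but none of those is affected here; the remaining provisions continue in force under §7. §1, §5, §6, §7, and §8 remain in effect.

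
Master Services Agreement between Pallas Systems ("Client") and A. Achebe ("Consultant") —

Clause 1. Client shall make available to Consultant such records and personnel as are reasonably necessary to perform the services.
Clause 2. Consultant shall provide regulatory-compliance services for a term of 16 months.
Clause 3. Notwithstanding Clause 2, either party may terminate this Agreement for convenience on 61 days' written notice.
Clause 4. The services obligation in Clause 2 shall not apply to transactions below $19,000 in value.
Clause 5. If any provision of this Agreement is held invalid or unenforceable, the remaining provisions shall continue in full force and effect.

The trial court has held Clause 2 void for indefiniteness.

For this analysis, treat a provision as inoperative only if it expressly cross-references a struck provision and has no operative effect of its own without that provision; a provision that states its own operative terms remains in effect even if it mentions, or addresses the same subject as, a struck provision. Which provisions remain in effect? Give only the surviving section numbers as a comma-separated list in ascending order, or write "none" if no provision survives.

Clause 2 is struck. Clause 4 does nothing except set the carve-out from the services obligation by reference to Clause 2; with Clause 2 gone it has no independent effect and is inoperative. Although Clause 3 refers to Clause 2, its operative terms do not depend on Clause 2, so it remains in effect. Under the severability clause in Clause 5, the remaining provisions continue in force. That leaves Clause 1, Clause 3, and Clause 5 in effect.

1, 3, 5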